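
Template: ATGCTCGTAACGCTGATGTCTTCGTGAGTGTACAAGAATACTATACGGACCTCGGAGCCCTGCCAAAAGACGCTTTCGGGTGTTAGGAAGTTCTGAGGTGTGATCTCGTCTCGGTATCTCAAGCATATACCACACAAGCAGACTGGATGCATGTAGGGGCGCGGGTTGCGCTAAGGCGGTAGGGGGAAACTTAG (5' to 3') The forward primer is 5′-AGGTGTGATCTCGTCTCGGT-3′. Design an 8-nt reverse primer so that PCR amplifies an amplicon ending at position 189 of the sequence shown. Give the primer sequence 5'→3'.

The forward primer binds at positions 96–115; the product's 3' end on the top strand is position 189.
The reverse primer anneals to the top strand over positions 182–189, i.e. to GGGGGAAA.
Its sequence written 5'→3' is the reverse complement: TTTCCCCC.

5'-TTTCCCCC-3'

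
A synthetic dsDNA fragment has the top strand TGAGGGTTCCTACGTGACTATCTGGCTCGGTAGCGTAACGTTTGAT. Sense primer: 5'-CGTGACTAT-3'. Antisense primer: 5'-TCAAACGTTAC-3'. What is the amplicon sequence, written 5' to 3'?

5'-CGTGACTATCTGGCTCGGTAGCGTAACGTTTGA-3'

Scanning the template, CGTGACTAT occurs at positions 13–21; this primer anneals to the bottom strand there with its 3' end pointing downstream.
Taking the reverse complement of TCAAACGTTAC gives GTAACGTTTGA, found at positions 35–45 on the template; the primer anneals here to the top strand with its 3' end pointing upstream.
The product is the template from position 13 through 45 (33 bp).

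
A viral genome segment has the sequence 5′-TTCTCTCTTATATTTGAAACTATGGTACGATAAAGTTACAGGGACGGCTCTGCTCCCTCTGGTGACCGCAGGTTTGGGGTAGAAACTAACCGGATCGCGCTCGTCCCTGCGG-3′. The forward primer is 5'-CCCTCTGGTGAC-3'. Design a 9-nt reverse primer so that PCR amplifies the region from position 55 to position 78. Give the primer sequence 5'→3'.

The product's 3' end on the top strand is position 78.
The reverse primer anneals to the top strand over positions 70–78, i.e. to AGGTTTGGG.
Its sequence written 5'→3' is the reverse complement: CCCAAACCT.

5'-CCCAAACCT-3'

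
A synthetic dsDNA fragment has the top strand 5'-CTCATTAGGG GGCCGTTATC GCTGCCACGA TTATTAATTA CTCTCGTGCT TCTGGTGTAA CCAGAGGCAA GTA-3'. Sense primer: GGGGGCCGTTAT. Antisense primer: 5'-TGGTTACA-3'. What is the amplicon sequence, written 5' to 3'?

5'-GGGGGCCGTTATCGCTGCCACGATTATTAATTACTCTCGTGCTTCTGGTGTAACCA-3'

Forward primer GGGGGCCGTTAT is found on the top strand at positions 8–19.
Reverse complement of the reverse primer: TGTAACCA. This occurs on the top strand at positions 56–63.
The product is the template from position 8 through 63 (56 bp).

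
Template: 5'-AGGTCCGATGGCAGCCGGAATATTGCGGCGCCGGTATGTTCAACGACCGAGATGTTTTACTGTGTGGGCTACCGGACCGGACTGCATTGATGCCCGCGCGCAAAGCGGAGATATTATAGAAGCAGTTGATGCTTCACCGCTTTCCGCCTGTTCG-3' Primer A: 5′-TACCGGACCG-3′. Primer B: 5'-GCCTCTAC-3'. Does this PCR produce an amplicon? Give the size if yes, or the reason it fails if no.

No product — primer B has no binding site in the template.

Primer B (GCCTCTAC) does not match the top strand, and its reverse complement GTAGAGGC does not match either.
With no annealing site for primer B, no amplification occurs.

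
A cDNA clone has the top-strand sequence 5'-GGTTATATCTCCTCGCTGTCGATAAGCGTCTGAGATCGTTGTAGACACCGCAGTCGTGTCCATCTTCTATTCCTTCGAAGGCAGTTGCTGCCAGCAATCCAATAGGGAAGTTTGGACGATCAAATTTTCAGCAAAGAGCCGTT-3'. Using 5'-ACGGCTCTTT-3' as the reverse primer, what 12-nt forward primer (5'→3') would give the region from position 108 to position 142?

The reverse primer's reverse complement AAAGAGCCGT matches the template at positions 133–142; the product starts at position 108.
The forward primer is identical to the top strand over positions 108–119: AAGTTTGGACGA.

5'-AAGTTTGGACGA-3'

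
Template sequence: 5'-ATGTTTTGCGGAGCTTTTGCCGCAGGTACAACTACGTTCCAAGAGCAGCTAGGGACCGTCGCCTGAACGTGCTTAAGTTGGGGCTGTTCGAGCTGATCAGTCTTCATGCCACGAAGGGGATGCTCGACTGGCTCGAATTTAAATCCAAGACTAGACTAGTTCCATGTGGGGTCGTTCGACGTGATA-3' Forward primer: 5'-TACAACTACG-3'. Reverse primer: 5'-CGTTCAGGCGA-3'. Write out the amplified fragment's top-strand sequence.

5'-TACAACTACGTTCCAAGAGCAGCTAGGGACCGTCGCCTGAACG-3'

The forward primer matches the template at positions 27–36.
The reverse primer's reverse complement is TCGCCTGAACG, which matches the template at positions 59–69.
The product is the template from position 27 through 69 (43 bp).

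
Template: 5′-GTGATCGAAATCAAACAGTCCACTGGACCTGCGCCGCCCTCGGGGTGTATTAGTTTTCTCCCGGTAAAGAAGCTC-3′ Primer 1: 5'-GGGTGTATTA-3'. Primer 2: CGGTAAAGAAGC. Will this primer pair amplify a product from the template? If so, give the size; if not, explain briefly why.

Primer 1 (GGGTGTATTA) matches the top strand at positions 43–52 (3' end points downstream).
Primer 2 (CGGTAAAGAAGC) also matches the top strand directly, at positions 62–73 — its reverse complement GCTTCTTTACCG is not present.
Both primers anneal to the bottom strand with 3' ends pointing the same way, so neither can prime synthesis back toward the other.

No product — both primers anneal to the same strand and extend in the same direction.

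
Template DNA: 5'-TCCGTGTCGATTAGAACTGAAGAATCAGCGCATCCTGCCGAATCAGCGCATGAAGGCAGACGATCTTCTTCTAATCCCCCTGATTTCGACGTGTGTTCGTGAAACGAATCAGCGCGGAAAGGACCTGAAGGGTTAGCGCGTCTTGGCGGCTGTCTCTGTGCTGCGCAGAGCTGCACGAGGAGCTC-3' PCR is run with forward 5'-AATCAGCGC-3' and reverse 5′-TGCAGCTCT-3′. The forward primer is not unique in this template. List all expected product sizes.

The forward primer AATCAGCGC matches the top strand at positions 23–31, 41–49, 107–115.
The reverse primer's reverse complement is AGAGCTGCA, matching at positions 167–175.
Each forward site pairs with the reverse site to give a product ending at position 175: sizes 153, 135, 69 bp.

153 bp, 135 bp, 69 bp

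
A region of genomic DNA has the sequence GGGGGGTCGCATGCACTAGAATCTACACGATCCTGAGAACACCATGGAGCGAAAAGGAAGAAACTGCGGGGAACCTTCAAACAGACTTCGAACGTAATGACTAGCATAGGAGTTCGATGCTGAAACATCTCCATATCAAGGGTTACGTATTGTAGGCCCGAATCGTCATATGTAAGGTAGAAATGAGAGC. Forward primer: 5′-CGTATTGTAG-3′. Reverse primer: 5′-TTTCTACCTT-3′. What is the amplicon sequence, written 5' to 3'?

5'-CGTATTGTAGGCCCGAATCGTCATATGTAAGGTAGAAA-3'

Scanning the template, CGTATTGTAG occurs at positions 146–155; this primer anneals to the bottom strand there with its 3' end pointing downstream.
Taking the reverse complement of TTTCTACCTT gives AAGGTAGAAA, found at positions 174–183 on the template; the primer anneals here to the top strand with its 3' end pointing upstream.
The product is the template from position 146 through 183 (38 bp).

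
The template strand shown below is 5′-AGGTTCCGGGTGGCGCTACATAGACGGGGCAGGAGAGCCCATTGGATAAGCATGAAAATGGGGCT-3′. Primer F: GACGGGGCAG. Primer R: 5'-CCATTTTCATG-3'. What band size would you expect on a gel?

39 bp

The forward primer matches the template at positions 23–32.
The reverse primer's reverse complement is CATGAAAATGG, which matches the template at positions 51–61.
Amplicon spans positions 23–61: 39 bp.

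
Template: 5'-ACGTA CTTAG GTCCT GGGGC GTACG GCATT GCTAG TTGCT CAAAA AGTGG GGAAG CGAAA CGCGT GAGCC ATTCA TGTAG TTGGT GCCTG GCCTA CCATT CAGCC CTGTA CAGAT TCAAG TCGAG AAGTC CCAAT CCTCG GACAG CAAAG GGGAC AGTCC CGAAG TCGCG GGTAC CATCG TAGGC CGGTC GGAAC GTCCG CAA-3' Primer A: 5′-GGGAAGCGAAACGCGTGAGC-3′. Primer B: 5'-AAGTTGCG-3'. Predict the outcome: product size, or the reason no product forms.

Primer B (AAGTTGCG) does not match the top strand, and its reverse complement CGCAACTT does not match either.
With no annealing site for primer B, no amplification occurs.

No product — primer B has no binding site in the template.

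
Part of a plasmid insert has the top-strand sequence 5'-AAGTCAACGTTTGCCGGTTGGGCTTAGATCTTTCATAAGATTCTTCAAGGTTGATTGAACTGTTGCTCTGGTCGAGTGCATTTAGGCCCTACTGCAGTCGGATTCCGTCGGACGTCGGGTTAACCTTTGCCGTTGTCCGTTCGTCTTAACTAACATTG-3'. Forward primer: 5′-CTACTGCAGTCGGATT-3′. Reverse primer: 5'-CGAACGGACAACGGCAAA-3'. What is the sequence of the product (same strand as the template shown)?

5'-CTACTGCAGTCGGATTCCGTCGGACGTCGGGTTAACCTTTGCCGTTGTCCGTTCG-3'

Scanning the template, CTACTGCAGTCGGATT occurs at positions 89–104; this primer anneals to the bottom strand there with its 3' end pointing downstream.
Reverse complement of the reverse primer: TTTGCCGTTGTCCGTTCG. This occurs on the top strand at positions 126–143.
The product is the template from position 89 through 143 (55 bp).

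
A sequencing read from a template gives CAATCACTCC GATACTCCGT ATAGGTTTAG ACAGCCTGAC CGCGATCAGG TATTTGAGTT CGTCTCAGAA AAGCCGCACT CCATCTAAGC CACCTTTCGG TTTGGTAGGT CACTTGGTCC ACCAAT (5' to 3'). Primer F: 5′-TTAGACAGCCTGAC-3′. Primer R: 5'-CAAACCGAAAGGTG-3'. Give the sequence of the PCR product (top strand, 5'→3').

5'-TTAGACAGCCTGACCGCGATCAGGTATTTGAGTTCGTCTCAGAAAAGCCGCACTCCATCTAAGCCACCTTTCGGTTTG-3'

Forward primer TTAGACAGCCTGAC is found on the top strand at positions 27–40.
The reverse primer's reverse complement is CACCTTTCGGTTTG, which matches the template at positions 91–104.
The product is the template from position 27 through 104 (78 bp).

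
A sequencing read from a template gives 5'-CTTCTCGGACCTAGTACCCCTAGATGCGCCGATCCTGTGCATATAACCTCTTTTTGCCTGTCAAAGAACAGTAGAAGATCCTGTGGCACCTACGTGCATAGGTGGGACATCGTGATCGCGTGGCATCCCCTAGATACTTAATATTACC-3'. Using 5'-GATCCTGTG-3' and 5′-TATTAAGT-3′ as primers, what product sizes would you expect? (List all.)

The forward primer GATCCTGTG matches the top strand at positions 31–39, 77–85.
The reverse primer's reverse complement is ACTTAATA, matching at positions 136–143.
Each forward site pairs with the reverse site to give a product ending at position 143: sizes 113, 67 bp.

113 bp, 67 bp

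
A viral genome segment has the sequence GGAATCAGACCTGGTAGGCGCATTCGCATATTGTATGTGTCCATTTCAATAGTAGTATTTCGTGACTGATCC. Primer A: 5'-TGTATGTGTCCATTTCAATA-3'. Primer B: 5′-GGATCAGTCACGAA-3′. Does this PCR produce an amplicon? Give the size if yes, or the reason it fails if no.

Primer A (TGTATGTGTCCATTTCAATA) matches the top strand at positions 32–51; it acts as a forward primer.
Primer B's reverse complement is TTCGTGACTGATCC, matching the top strand at positions 59–72; it acts as a reverse primer.
The 3' ends face each other across positions 32–72, giving a 41 bp product.

Yes — a 41 bp product.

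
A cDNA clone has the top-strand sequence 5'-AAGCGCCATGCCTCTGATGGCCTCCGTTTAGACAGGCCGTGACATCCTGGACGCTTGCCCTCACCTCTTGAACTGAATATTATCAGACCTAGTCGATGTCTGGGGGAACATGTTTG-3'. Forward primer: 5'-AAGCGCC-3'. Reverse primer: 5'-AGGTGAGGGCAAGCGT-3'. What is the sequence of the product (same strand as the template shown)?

Scanning the template, AAGCGCC occurs at positions 1–7; this primer anneals to the bottom strand there with its 3' end pointing downstream.
Reverse complement of the reverse primer: ACGCTTGCCCTCACCT. This occurs on the top strand at positions 51–66.
The product is the template from position 1 through 66 (66 bp).

5'-AAGCGCCATGCCTCTGATGGCCTCCGTTTAGACAGGCCGTGACATCCTGGACGCTTGCCCTCACCT-3'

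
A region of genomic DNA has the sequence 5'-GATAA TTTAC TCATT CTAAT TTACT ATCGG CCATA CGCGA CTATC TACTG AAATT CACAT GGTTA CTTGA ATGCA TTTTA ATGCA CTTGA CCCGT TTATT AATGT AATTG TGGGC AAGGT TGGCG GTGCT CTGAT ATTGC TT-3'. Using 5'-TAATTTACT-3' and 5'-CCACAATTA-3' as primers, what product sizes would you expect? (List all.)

The forward primer TAATTTACT matches the top strand at positions 3–11, 17–25.
The reverse primer's reverse complement is TAATTGTGG, matching at positions 105–113.
Each forward site pairs with the reverse site to give a product ending at position 113: sizes 111, 97 bp.

111 bp, 97 bp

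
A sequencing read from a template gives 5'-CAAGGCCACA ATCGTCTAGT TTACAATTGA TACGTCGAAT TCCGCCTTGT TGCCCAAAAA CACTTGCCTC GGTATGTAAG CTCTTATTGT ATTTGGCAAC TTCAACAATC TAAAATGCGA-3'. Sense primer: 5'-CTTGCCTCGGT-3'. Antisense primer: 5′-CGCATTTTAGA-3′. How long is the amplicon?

Scanning the template, CTTGCCTCGGT occurs at positions 63–73; this primer anneals to the bottom strand there with its 3' end pointing downstream.
Taking the reverse complement of CGCATTTTAGA gives TCTAAAATGCG, found at positions 109–119 on the template; the primer anneals here to the top strand with its 3' end pointing upstream.
Amplicon spans positions 63–119: 57 bp.

57 bp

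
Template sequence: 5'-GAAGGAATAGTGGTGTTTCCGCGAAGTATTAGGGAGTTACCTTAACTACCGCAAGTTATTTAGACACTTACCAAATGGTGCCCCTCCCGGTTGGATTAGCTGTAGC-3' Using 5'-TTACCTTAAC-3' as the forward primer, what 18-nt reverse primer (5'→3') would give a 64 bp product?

The forward primer binds at positions 37–46, so a 64 bp product ends at position 37 + 64 − 1 = 100.
The reverse primer anneals to the top strand over positions 83–100, i.e. to CCTCCCGGTTGGATTAGC.
Its sequence written 5'→3' is the reverse complement: GCTAATCCAACCGGGAGG.

5'-GCTAATCCAACCGGGAGG-3'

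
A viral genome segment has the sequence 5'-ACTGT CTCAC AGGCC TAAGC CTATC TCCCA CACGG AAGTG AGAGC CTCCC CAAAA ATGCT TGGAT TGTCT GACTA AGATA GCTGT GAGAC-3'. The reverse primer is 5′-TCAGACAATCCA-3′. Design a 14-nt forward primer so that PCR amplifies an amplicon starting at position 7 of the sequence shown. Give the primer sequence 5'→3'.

The reverse primer's reverse complement TGGATTGTCTGA matches the template at positions 61–72; the product starts at position 7.
The forward primer is identical to the top strand over positions 7–20: TCACAGGCCTAAGC.

5'-TCACAGGCCTAAGC-3'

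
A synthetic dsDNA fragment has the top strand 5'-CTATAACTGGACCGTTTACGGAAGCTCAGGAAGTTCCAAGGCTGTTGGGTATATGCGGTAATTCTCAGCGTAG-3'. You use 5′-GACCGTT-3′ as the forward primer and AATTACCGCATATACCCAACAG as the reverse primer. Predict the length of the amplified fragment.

Scanning the template, GACCGTT occurs at positions 10–16; this primer anneals to the bottom strand there with its 3' end pointing downstream.
Taking the reverse complement of AATTACCGCATATACCCAACAG gives CTGTTGGGTATATGCGGTAATT, found at positions 42–63 on the template; the primer anneals here to the top strand with its 3' end pointing upstream.
The product runs from position 10 to position 63, so its length is 63 − 10 + 1 = 54 bp.

54 bp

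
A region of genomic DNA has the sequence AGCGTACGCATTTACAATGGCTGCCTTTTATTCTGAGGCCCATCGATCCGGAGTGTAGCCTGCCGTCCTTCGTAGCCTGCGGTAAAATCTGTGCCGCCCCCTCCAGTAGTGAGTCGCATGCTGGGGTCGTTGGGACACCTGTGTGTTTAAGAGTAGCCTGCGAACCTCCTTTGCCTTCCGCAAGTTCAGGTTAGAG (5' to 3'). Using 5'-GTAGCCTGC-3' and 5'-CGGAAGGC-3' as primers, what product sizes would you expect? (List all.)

126 bp, 109 bp, 28 bp

The forward primer GTAGCCTGC matches the top strand at positions 55–63, 72–80, 153–161.
The reverse primer's reverse complement is GCCTTCCG, matching at positions 173–180.
Each forward site pairs with the reverse site to give a product ending at position 180: sizes 126, 109, 28 bp.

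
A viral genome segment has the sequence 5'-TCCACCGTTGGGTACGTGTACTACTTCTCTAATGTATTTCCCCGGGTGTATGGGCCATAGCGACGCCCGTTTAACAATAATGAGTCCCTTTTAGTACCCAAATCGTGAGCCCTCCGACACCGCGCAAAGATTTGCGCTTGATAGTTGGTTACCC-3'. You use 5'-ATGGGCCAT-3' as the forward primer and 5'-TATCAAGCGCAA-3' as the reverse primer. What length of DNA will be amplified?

94 bp

Forward primer ATGGGCCAT is found on the top strand at positions 50–58.
Taking the reverse complement of TATCAAGCGCAA gives TTGCGCTTGATA, found at positions 132–143 on the template; the primer anneals here to the top strand with its 3' end pointing upstream.
Product length = (reverse-primer end) − (forward-primer start) + 1 = 143 − 50 + 1 = 94 bp.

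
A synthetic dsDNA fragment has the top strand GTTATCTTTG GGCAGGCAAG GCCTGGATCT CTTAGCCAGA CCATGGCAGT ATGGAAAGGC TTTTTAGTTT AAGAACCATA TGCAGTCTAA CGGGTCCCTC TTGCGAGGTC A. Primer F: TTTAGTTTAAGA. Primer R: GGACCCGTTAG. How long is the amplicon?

35 bp

The forward primer matches the template at positions 63–74.
Reverse complement of the reverse primer: CTAACGGGTCC. This occurs on the top strand at positions 87–97.
Product length = (reverse-primer end) − (forward-primer start) + 1 = 97 − 63 + 1 = 35 bp.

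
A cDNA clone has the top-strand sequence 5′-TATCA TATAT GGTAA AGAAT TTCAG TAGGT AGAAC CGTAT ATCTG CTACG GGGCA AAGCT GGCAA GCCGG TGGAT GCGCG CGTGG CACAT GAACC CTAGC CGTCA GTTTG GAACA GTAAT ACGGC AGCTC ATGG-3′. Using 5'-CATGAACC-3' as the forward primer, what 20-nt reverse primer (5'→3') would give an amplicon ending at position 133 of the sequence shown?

The forward primer binds at positions 88–95; the product's 3' end on the top strand is position 133.
The reverse primer anneals to the top strand over positions 114–133, i.e. to CAGTAATACGGCAGCTCATG.
Its sequence written 5'→3' is the reverse complement: CATGAGCTGCCGTATTACTG.

5'-CATGAGCTGCCGTATTACTG-3'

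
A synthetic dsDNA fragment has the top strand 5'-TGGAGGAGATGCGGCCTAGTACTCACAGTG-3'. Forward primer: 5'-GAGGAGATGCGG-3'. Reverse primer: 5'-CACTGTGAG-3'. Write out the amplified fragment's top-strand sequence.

5'-GAGGAGATGCGGCCTAGTACTCACAGTG-3'

The forward primer matches the template at positions 3–14.
Taking the reverse complement of CACTGTGAG gives CTCACAGTG, found at positions 22–30 on the template; the primer anneals here to the top strand with its 3' end pointing upstream.
The product is the template from position 3 through 30 (28 bp).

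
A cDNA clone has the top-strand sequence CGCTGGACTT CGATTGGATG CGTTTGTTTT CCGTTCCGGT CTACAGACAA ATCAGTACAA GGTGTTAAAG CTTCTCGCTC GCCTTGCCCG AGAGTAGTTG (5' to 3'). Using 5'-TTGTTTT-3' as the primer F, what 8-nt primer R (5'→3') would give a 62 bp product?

5'-AAGGCGAG-3'

The forward primer binds at positions 24–30, so a 62 bp product ends at position 24 + 62 − 1 = 85.
The reverse primer anneals to the top strand over positions 78–85, i.e. to CTCGCCTT.
Its sequence written 5'→3' is the reverse complement: AAGGCGAG.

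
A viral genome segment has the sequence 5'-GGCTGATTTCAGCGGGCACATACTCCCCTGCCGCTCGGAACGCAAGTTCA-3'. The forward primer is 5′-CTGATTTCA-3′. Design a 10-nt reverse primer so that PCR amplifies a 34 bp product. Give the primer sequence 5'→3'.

5'-GAGCGGCAGG-3'

The forward primer binds at positions 3–11, so a 34 bp product ends at position 3 + 34 − 1 = 36.
The reverse primer anneals to the top strand over positions 27–36, i.e. to CCTGCCGCTC.
Its sequence written 5'→3' is the reverse complement: GAGCGGCAGG.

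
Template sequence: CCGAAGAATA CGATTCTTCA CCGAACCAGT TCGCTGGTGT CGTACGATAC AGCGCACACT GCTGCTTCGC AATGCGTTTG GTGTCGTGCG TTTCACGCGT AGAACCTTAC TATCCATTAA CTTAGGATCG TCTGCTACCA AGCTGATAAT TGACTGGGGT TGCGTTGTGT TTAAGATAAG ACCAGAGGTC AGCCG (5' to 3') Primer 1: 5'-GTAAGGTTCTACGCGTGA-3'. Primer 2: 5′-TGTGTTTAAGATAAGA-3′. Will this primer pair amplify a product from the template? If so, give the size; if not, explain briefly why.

No product — the primers' 3' ends point away from each other.

Primer 1 (GTAAGGTTCTACGCGTGA) has reverse complement TCACGCGTAGAACCTTAC, which matches the top strand at positions 93–110; primer 1 anneals to the top strand there with its 3' end pointing upstream toward position 93.
Primer 2 (TGTGTTTAAGATAAGA) matches the top strand directly at positions 166–181; it anneals to the bottom strand with its 3' end pointing downstream toward position 181.
The 3' ends diverge (primer 1 extends toward position 1, primer 2 toward position 195), so the primers never converge on a shared product.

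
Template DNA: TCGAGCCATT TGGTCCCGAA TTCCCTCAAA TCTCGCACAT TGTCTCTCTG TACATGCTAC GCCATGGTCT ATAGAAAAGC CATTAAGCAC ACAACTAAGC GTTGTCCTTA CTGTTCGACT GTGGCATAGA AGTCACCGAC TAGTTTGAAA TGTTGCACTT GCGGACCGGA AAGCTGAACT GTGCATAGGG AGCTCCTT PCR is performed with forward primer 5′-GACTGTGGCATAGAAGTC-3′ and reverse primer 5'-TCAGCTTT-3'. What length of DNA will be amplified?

61 bp

Forward primer GACTGTGGCATAGAAGTC is found on the top strand at positions 117–134.
Reverse complement of the reverse primer: AAAGCTGA. This occurs on the top strand at positions 170–177.
The product runs from position 117 to position 177, so its length is 177 − 117 + 1 = 61 bp.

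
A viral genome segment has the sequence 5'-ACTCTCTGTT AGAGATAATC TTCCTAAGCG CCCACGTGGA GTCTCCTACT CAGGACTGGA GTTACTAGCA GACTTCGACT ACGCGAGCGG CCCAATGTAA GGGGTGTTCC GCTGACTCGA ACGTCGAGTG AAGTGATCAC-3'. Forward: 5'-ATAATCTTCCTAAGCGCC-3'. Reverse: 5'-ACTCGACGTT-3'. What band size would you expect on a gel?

115 bp

The forward primer matches the template at positions 15–32.
Taking the reverse complement of ACTCGACGTT gives AACGTCGAGT, found at positions 120–129 on the template; the primer anneals here to the top strand with its 3' end pointing upstream.
Amplicon spans positions 15–129: 115 bp.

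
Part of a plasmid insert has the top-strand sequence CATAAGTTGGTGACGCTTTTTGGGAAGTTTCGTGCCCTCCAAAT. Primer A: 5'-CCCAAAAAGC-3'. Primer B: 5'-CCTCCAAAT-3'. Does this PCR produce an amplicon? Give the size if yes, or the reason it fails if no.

Primer A (CCCAAAAAGC) has reverse complement GCTTTTTGGG, which matches the top strand at positions 15–24; primer A anneals to the top strand there with its 3' end pointing upstream toward position 15.
Primer B (CCTCCAAAT) matches the top strand directly at positions 36–44; it anneals to the bottom strand with its 3' end pointing downstream toward position 44.
The 3' ends diverge (primer A extends toward position 1, primer B toward position 44), so the primers never converge on a shared product.

No product — the primers' 3' ends point away from each other.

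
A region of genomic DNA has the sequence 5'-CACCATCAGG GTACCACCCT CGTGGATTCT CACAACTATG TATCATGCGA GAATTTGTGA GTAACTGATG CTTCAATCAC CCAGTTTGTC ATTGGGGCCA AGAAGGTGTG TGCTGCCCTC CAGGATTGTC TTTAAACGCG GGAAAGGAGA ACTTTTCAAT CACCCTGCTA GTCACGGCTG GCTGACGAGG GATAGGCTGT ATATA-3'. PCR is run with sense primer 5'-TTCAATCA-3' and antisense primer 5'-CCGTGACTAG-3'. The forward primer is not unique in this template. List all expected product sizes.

The forward primer TTCAATCA matches the top strand at positions 72–79, 155–162.
The reverse primer's reverse complement is CTAGTCACGG, matching at positions 168–177.
Each forward site pairs with the reverse site to give a product ending at position 177: sizes 106, 23 bp.

106 bp, 23 bp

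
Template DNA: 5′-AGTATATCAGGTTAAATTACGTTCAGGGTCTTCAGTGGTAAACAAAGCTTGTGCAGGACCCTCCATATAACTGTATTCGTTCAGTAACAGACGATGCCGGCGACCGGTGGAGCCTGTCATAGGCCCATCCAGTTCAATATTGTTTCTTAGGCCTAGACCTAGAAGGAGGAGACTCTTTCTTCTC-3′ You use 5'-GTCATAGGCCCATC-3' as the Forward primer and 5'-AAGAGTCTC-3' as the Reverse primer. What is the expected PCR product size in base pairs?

62 bp

Forward primer GTCATAGGCCCATC is found on the top strand at positions 116–129.
Reverse complement of the reverse primer: GAGACTCTT. This occurs on the top strand at positions 169–177.
Amplicon spans positions 116–177: 62 bp.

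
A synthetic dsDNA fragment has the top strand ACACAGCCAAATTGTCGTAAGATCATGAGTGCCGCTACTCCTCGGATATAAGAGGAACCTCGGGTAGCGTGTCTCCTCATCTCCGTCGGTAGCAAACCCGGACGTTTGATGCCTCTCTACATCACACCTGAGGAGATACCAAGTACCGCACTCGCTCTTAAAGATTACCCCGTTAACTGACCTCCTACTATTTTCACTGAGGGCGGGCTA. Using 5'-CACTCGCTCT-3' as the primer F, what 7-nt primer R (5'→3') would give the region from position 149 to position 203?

5'-CCCTCAG-3'

The product's 3' end on the top strand is position 203.
The reverse primer anneals to the top strand over positions 197–203, i.e. to CTGAGGG.
Its sequence written 5'→3' is the reverse complement: CCCTCAG.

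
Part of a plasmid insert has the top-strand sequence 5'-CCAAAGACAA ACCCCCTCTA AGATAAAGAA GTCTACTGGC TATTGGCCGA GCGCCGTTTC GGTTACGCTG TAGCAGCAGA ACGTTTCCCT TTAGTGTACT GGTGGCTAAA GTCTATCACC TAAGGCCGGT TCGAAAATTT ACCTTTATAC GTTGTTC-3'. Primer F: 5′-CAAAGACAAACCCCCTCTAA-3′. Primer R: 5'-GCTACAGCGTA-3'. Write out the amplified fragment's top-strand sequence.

Scanning the template, CAAAGACAAACCCCCTCTAA occurs at positions 2–21; this primer anneals to the bottom strand there with its 3' end pointing downstream.
Reverse complement of the reverse primer: TACGCTGTAGC. This occurs on the top strand at positions 64–74.
The product is the template from position 2 through 74 (73 bp).

5'-CAAAGACAAACCCCCTCTAAGATAAAGAAGTCTACTGGCTATTGGCCGAGCGCCGTTTCGGTTACGCTGTAGC-3'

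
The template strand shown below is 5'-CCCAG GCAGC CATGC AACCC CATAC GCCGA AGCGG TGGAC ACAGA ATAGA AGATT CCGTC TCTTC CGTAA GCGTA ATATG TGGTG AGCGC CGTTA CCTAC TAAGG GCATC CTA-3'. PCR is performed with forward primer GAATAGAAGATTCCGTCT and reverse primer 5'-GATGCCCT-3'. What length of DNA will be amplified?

67 bp

Forward primer GAATAGAAGATTCCGTCT is found on the top strand at positions 44–61.
Reverse complement of the reverse primer: AGGGCATC. This occurs on the top strand at positions 103–110.
Product length = (reverse-primer end) − (forward-primer start) + 1 = 110 − 44 + 1 = 67 bp.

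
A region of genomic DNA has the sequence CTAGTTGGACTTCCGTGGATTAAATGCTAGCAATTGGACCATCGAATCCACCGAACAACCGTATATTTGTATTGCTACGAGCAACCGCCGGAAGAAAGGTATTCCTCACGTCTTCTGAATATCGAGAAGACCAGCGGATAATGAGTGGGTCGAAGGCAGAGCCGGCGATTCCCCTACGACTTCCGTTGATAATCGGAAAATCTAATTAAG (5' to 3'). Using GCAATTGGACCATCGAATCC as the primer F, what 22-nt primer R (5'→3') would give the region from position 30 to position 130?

5'-TCTTCTCGATATTCAGAAGACG-3'

The product's 3' end on the top strand is position 130.
The reverse primer anneals to the top strand over positions 109–130, i.e. to CGTCTTCTGAATATCGAGAAGA.
Its sequence written 5'→3' is the reverse complement: TCTTCTCGATATTCAGAAGACG.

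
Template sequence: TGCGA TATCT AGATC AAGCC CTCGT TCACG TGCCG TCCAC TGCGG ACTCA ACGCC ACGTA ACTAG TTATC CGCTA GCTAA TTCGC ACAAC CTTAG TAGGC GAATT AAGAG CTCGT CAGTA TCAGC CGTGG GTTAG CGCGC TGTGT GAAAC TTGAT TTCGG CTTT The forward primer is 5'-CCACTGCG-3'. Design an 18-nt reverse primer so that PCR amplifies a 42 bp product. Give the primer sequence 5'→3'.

5'-AGCTAGCGGATAACTAGT-3'

The forward primer binds at positions 37–44, so a 42 bp product ends at position 37 + 42 − 1 = 78.
The reverse primer anneals to the top strand over positions 61–78, i.e. to ACTAGTTATCCGCTAGCT.
Its sequence written 5'→3' is the reverse complement: AGCTAGCGGATAACTAGT.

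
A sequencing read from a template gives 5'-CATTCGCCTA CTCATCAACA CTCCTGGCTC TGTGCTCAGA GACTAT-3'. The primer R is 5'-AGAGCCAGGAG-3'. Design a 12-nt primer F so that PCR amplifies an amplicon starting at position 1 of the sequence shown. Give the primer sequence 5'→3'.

5'-CATTCGCCTACT-3'

The reverse primer's reverse complement CTCCTGGCTCT matches the template at positions 21–31; the product starts at position 1.
The forward primer is identical to the top strand over positions 1–12: CATTCGCCTACT.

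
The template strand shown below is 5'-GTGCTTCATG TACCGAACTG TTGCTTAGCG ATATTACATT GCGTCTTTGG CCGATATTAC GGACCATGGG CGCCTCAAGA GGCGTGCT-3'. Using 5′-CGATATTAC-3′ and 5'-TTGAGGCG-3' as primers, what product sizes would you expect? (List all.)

50 bp, 27 bp

The forward primer CGATATTAC matches the top strand at positions 29–37, 52–60.
The reverse primer's reverse complement is CGCCTCAA, matching at positions 71–78.
Each forward site pairs with the reverse site to give a product ending at position 78: sizes 50, 27 bp.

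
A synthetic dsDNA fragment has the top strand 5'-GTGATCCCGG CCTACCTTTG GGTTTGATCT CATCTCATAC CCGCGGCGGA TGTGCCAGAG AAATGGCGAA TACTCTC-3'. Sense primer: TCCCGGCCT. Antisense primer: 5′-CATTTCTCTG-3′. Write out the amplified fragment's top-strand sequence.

5'-TCCCGGCCTACCTTTGGGTTTGATCTCATCTCATACCCGCGGCGGATGTGCCAGAGAAATG-3'

Forward primer TCCCGGCCT is found on the top strand at positions 5–13.
Taking the reverse complement of CATTTCTCTG gives CAGAGAAATG, found at positions 56–65 on the template; the primer anneals here to the top strand with its 3' end pointing upstream.
The product is the template from position 5 through 65 (61 bp).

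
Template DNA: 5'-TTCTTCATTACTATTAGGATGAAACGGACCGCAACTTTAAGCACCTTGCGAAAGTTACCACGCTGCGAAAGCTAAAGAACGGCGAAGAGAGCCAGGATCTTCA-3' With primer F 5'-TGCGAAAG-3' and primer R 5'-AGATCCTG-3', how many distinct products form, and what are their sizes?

Two products: 54 bp, 37 bp

The forward primer TGCGAAAG matches the top strand at positions 47–54, 64–71.
The reverse primer's reverse complement is CAGGATCT, matching at positions 93–100.
Each forward site pairs with the reverse site to give a product ending at position 100: sizes 54, 37 bp.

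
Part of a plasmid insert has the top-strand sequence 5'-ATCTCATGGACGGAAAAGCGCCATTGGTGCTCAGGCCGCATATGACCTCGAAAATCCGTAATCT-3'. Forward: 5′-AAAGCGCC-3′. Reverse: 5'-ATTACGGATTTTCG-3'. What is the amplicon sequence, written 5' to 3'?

5'-AAAGCGCCATTGGTGCTCAGGCCGCATATGACCTCGAAAATCCGTAAT-3'

Scanning the template, AAAGCGCC occurs at positions 15–22; this primer anneals to the bottom strand there with its 3' end pointing downstream.
Reverse complement of the reverse primer: CGAAAATCCGTAAT. This occurs on the top strand at positions 49–62.
The product is the template from position 15 through 62 (48 bp).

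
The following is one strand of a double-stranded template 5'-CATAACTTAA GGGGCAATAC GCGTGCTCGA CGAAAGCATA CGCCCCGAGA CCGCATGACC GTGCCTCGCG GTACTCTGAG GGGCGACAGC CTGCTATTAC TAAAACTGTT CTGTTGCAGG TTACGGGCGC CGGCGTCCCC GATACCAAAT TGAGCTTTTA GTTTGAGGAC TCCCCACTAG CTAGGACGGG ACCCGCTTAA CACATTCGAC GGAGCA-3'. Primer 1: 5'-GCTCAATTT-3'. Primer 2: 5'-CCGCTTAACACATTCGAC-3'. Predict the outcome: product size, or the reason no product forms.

No product — the primers' 3' ends point away from each other.

Primer 1 (GCTCAATTT) has reverse complement AAATTGAGC, which matches the top strand at positions 147–155; primer 1 anneals to the top strand there with its 3' end pointing upstream toward position 147.
Primer 2 (CCGCTTAACACATTCGAC) matches the top strand directly at positions 193–210; it anneals to the bottom strand with its 3' end pointing downstream toward position 210.
The 3' ends diverge (primer 1 extends toward position 1, primer 2 toward position 216), so the primers never converge on a shared product.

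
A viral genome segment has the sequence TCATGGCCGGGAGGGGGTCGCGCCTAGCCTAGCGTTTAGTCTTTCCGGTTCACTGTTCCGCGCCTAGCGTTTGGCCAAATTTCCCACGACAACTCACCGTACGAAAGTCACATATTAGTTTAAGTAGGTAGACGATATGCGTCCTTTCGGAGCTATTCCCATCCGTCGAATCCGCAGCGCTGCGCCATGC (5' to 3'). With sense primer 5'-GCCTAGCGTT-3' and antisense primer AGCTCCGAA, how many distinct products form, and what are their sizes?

Two products: 128 bp, 93 bp

The forward primer GCCTAGCGTT matches the top strand at positions 27–36, 62–71.
The reverse primer's reverse complement is TTCGGAGCT, matching at positions 146–154.
Each forward site pairs with the reverse site to give a product ending at position 154: sizes 128, 93 bp.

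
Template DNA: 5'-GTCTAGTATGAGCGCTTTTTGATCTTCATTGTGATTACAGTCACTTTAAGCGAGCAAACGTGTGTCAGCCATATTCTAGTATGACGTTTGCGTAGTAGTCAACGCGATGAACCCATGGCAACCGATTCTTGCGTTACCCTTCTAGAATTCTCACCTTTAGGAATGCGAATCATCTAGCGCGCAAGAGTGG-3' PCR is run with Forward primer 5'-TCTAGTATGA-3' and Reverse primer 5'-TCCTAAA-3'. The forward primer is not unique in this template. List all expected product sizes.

161 bp, 88 bp

The forward primer TCTAGTATGA matches the top strand at positions 2–11, 75–84.
The reverse primer's reverse complement is TTTAGGA, matching at positions 156–162.
Each forward site pairs with the reverse site to give a product ending at position 162: sizes 161, 88 bp.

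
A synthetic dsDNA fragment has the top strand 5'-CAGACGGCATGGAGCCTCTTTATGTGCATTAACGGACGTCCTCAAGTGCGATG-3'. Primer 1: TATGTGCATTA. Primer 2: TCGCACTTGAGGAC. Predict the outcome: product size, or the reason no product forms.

Yes — a 31 bp product.

Primer 1 (TATGTGCATTA) matches the top strand at positions 21–31; it acts as a forward primer.
Primer 2's reverse complement is GTCCTCAAGTGCGA, matching the top strand at positions 38–51; it acts as a reverse primer.
The 3' ends face each other across positions 21–51, giving a 31 bp product.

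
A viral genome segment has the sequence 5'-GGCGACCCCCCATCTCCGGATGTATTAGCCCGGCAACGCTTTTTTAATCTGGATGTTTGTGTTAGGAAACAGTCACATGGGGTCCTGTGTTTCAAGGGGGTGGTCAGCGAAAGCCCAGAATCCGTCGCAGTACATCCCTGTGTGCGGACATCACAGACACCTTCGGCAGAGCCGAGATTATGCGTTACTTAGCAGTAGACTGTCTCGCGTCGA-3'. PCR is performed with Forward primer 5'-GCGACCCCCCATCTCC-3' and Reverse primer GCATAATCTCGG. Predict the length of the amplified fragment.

182 bp

Forward primer GCGACCCCCCATCTCC is found on the top strand at positions 2–17.
Taking the reverse complement of GCATAATCTCGG gives CCGAGATTATGC, found at positions 172–183 on the template; the primer anneals here to the top strand with its 3' end pointing upstream.
Product length = (reverse-primer end) − (forward-primer start) + 1 = 183 − 2 + 1 = 182 bp.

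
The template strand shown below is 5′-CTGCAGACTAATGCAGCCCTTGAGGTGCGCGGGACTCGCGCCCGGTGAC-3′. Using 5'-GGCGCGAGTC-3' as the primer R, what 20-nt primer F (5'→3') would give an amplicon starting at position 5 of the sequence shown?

The reverse primer's reverse complement GACTCGCGCC matches the template at positions 33–42; the product starts at position 5.
The forward primer is identical to the top strand over positions 5–24: AGACTAATGCAGCCCTTGAG.

5'-AGACTAATGCAGCCCTTGAG-3'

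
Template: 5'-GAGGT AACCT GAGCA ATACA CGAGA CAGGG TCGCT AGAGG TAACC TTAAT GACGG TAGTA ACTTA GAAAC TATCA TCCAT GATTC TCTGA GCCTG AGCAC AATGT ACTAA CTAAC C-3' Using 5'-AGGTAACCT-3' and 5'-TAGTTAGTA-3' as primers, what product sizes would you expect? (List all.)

112 bp, 76 bp

The forward primer AGGTAACCT matches the top strand at positions 2–10, 38–46.
The reverse primer's reverse complement is TACTAACTA, matching at positions 105–113.
Each forward site pairs with the reverse site to give a product ending at position 113: sizes 112, 76 bp.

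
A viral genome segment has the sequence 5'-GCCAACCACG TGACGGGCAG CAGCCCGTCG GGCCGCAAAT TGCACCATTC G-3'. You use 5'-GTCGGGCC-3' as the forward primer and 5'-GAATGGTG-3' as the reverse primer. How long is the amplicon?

24 bp

Scanning the template, GTCGGGCC occurs at positions 27–34; this primer anneals to the bottom strand there with its 3' end pointing downstream.
Reverse complement of the reverse primer: CACCATTC. This occurs on the top strand at positions 43–50.
Product length = (reverse-primer end) − (forward-primer start) + 1 = 50 − 27 + 1 = 24 bp.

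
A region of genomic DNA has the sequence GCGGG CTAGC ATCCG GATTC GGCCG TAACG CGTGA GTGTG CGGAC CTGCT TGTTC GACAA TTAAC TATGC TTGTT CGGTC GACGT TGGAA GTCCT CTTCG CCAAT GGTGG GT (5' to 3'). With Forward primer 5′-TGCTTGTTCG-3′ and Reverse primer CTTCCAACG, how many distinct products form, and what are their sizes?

The forward primer TGCTTGTTCG matches the top strand at positions 47–56, 68–77.
The reverse primer's reverse complement is CGTTGGAAG, matching at positions 83–91.
Each forward site pairs with the reverse site to give a product ending at position 91: sizes 45, 24 bp.

Two products: 45 bp, 24 bp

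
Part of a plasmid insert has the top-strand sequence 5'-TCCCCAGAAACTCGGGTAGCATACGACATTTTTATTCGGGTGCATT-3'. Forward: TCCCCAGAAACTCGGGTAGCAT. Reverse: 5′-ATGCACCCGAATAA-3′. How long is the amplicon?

45 bp

Scanning the template, TCCCCAGAAACTCGGGTAGCAT occurs at positions 1–22; this primer anneals to the bottom strand there with its 3' end pointing downstream.
Taking the reverse complement of ATGCACCCGAATAA gives TTATTCGGGTGCAT, found at positions 32–45 on the template; the primer anneals here to the top strand with its 3' end pointing upstream.
Product length = (reverse-primer end) − (forward-primer start) + 1 = 45 − 1 + 1 = 45 bp.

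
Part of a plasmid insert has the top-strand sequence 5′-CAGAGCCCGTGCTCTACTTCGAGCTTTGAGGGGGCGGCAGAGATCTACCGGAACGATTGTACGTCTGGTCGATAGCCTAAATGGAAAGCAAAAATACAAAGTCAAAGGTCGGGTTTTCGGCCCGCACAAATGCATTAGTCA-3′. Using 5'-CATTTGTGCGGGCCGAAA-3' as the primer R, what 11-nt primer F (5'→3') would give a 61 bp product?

5'-ATAGCCTAAAT-3'

The reverse primer's reverse complement TTTCGGCCCGCACAAATG matches the template at positions 115–132, so the product ends at position 132.
A 61 bp product then starts at position 132 − 61 + 1 = 72.
The forward primer is identical to the top strand there: ATAGCCTAAAT.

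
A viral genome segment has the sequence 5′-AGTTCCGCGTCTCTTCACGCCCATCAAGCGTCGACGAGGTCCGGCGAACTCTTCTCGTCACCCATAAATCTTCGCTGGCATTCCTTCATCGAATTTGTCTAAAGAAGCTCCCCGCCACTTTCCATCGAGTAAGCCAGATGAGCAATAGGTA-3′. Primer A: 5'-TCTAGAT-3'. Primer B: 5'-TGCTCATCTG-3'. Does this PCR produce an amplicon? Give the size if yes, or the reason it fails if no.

No product — primer A has no binding site in the template.

Primer A (TCTAGAT) does not match the top strand, and its reverse complement ATCTAGA does not match either.
With no annealing site for primer A, no amplification occurs.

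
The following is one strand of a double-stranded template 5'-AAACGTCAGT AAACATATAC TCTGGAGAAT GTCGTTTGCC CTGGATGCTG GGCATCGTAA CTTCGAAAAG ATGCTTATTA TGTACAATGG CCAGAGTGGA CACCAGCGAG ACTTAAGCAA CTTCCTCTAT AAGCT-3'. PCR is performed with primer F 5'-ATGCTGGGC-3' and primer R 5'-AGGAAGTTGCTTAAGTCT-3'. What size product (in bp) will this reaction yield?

82 bp

Scanning the template, ATGCTGGGC occurs at positions 45–53; this primer anneals to the bottom strand there with its 3' end pointing downstream.
The reverse primer's reverse complement is AGACTTAAGCAACTTCCT, which matches the template at positions 109–126.
The product runs from position 45 to position 126, so its length is 126 − 45 + 1 = 82 bp.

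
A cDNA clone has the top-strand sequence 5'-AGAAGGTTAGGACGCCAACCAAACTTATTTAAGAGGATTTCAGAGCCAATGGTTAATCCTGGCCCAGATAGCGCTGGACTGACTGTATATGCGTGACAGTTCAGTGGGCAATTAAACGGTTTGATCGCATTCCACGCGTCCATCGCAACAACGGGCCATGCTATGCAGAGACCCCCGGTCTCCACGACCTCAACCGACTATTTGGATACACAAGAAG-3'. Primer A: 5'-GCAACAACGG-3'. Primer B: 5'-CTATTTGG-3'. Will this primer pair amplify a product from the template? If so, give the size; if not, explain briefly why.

Primer A (GCAACAACGG) matches the top strand at positions 145–154 (3' end points downstream).
Primer B (CTATTTGG) also matches the top strand directly, at positions 198–205 — its reverse complement CCAAATAG is not present.
Both primers anneal to the bottom strand with 3' ends pointing the same way, so neither can prime synthesis back toward the other.

No product — both primers anneal to the same strand and extend in the same direction.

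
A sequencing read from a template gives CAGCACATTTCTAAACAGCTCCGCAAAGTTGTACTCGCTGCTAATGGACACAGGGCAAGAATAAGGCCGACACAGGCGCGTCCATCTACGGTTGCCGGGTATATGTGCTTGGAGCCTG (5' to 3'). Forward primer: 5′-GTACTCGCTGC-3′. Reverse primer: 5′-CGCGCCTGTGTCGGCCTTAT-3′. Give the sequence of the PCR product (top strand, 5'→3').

5'-GTACTCGCTGCTAATGGACACAGGGCAAGAATAAGGCCGACACAGGCGCG-3'

The forward primer matches the template at positions 31–41.
Taking the reverse complement of CGCGCCTGTGTCGGCCTTAT gives ATAAGGCCGACACAGGCGCG, found at positions 61–80 on the template; the primer anneals here to the top strand with its 3' end pointing upstream.
The product is the template from position 31 through 80 (50 bp).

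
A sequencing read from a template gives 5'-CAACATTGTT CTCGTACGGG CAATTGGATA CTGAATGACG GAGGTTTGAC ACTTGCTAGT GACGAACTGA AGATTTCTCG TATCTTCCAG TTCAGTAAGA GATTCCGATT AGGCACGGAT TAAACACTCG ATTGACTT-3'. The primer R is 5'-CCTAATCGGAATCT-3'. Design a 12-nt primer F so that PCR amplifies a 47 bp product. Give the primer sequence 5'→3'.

5'-CTGAAGATTTCT-3'

The reverse primer's reverse complement AGATTCCGATTAGG matches the template at positions 100–113, so the product ends at position 113.
A 47 bp product then starts at position 113 − 47 + 1 = 67.
The forward primer is identical to the top strand there: CTGAAGATTTCT.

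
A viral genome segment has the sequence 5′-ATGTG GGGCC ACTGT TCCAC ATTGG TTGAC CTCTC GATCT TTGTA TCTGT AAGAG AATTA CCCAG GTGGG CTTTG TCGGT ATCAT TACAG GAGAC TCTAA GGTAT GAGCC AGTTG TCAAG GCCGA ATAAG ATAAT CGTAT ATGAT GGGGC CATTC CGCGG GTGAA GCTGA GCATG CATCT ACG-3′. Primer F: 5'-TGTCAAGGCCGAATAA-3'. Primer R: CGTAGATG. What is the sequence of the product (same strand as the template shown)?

The forward primer matches the template at positions 114–129.
Taking the reverse complement of CGTAGATG gives CATCTACG, found at positions 176–183 on the template; the primer anneals here to the top strand with its 3' end pointing upstream.
The product is the template from position 114 through 183 (70 bp).

5'-TGTCAAGGCCGAATAAGATAATCGTATATGATGGGGCCATTCCGCGGGTGAAGCTGAGCATGCATCTACG-3'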